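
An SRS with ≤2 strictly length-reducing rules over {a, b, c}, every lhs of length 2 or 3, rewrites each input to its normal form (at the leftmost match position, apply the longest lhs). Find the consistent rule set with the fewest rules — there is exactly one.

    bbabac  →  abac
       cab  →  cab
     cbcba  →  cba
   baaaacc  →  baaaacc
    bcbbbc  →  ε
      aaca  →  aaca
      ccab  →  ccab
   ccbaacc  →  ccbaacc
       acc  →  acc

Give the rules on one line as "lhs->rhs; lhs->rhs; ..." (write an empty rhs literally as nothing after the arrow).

  | bbabac => abac
  | cab
  | cbcba => cba
  | baaaacc

bb->; bc->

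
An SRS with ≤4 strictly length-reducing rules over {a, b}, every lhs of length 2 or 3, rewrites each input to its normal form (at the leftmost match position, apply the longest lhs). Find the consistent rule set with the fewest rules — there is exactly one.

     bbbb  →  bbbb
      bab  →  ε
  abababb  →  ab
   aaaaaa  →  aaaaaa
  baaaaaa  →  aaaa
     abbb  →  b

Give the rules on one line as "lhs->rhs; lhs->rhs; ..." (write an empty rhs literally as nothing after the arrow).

  | bbbb
  | bab => ε
  | abababb => aabb => ab
  | aaaaaa

aab->a; abb->; baa->; bab->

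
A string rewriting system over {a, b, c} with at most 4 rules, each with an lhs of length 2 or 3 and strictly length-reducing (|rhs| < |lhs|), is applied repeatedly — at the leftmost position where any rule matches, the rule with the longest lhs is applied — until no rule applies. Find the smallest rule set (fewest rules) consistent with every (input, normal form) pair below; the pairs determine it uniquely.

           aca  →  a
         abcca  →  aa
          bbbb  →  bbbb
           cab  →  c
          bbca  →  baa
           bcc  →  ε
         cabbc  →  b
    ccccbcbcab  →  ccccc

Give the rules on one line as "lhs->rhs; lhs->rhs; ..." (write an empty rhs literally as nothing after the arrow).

ac->; bc->a; ca->b; cab->c

  | aca => a
  | abcca => aaca => aa
  | bbbb
  | cab => c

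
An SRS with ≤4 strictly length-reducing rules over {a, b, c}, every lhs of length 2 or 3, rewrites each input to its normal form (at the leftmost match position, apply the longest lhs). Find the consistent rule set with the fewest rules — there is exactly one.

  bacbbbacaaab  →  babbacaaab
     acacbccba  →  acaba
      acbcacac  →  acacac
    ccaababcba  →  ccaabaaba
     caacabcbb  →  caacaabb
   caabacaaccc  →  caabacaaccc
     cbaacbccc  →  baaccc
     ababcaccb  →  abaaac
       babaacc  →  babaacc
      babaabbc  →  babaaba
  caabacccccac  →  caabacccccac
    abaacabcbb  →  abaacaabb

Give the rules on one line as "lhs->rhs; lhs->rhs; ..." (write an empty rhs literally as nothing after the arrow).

bc->a; cb->; cba->ba

  | bacbbbacaaab => babbacaaab
  | acacbccba => acaccba => acacba => acaba
  | acbcacac => acacac
  | ccaababcba => ccaabaaba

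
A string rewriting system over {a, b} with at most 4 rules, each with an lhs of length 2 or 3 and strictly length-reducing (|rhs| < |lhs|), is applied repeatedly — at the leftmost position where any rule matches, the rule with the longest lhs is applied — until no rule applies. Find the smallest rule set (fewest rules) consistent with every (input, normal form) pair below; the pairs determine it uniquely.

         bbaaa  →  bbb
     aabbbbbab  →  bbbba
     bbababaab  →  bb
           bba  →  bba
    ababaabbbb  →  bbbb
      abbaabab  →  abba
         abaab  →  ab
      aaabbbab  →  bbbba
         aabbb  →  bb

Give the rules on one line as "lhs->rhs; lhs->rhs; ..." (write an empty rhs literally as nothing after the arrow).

  | bbaaa => bbb
  | aabbbbbab => bbbbab => bbbba
  | bbababaab => bbaabaab => bbaab => bb
  | bba

aaa->b; aab->; aba->; bab->ba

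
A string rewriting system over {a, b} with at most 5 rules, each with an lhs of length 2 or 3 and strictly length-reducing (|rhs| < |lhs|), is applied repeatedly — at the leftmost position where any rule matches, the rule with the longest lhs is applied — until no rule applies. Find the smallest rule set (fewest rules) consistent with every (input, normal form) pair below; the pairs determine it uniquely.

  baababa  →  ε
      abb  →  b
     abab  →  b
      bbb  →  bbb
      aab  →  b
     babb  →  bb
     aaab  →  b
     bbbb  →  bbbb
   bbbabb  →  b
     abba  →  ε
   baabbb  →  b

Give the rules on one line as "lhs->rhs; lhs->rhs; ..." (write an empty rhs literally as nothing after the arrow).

ab->b; abb->ab; ba->; bba->aa

  | baababa => ababa => baba => ba => ε
  | abb => ab => b
  | abab => bab => b
  | bbb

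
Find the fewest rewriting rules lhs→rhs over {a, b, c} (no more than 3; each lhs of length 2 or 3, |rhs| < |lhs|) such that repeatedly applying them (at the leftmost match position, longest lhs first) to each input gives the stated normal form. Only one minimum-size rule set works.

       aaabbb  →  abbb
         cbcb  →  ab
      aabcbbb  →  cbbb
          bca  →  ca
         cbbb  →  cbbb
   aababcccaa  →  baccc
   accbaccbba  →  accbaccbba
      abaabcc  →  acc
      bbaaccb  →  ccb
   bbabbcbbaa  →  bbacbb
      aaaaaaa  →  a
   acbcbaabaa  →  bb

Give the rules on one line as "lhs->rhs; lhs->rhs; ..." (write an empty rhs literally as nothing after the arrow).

  | aaabbb => abbb
  | cbcb => ab
  | aabcbbb => bcbbb => cbbb
  | bca => ca

aa->; bc->c; cbc->a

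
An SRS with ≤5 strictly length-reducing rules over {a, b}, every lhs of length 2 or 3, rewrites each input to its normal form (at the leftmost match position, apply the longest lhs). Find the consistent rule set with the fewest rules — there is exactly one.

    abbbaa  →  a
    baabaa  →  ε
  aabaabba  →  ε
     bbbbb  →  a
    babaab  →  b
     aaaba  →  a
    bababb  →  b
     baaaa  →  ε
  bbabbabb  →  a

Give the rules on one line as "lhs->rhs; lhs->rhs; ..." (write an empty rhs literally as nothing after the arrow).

aa->; ab->; ba->a; bb->a

  | abbbaa => bbaa => aaa => a
  | baabaa => aabaa => baa => aa => ε
  | aabaabba => baabba => aabba => bba => aa => ε
  | bbbbb => abbb => bb => a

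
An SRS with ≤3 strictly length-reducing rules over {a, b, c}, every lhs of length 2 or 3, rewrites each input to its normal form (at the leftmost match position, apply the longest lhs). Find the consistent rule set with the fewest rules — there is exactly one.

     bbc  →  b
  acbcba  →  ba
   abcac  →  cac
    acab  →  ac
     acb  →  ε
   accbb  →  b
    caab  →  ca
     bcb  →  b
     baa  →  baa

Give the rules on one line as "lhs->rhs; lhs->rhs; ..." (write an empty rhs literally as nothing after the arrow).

ab->; bc->; cb->b

  | bbc => b
  | acbcba => abcba => cba => ba
  | abcac => cac
  | acab => ac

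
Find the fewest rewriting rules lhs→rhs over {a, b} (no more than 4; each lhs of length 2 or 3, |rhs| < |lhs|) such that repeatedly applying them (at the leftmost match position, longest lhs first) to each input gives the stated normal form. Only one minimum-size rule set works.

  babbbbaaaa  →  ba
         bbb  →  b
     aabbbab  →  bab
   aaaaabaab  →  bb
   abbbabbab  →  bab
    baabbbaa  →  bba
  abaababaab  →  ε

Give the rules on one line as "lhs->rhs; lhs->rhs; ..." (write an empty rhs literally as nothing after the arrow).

aa->a; aab->b; abb->; bbb->b

  | babbbbaaaa => bbbaaaa => baaaa => baaa => baa => ba
  | bbb => b
  | aabbbab => bbbab => bab
  | aaaaabaab => aaaabaab => aaabaab => aabaab => baab => bb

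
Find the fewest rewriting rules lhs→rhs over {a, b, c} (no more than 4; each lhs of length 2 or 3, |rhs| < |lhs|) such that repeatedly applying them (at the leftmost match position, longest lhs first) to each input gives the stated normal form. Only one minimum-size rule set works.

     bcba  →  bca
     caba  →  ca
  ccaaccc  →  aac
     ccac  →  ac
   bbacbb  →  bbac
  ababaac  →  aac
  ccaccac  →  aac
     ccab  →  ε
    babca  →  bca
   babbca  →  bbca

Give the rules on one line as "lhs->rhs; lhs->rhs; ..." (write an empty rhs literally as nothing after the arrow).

ab->; cb->c; cc->

  | bcba => bca
  | caba => ca
  | ccaaccc => aaccc => aac
  | ccac => ac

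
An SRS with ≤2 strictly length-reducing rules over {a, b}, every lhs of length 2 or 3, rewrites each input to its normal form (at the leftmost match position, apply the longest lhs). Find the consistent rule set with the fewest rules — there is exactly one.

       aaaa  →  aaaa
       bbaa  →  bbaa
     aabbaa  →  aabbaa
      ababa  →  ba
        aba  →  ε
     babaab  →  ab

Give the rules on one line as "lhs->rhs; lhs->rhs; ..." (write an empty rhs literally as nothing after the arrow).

aba->; bab->ab

  | aaaa
  | bbaa
  | aabbaa
  | ababa => ba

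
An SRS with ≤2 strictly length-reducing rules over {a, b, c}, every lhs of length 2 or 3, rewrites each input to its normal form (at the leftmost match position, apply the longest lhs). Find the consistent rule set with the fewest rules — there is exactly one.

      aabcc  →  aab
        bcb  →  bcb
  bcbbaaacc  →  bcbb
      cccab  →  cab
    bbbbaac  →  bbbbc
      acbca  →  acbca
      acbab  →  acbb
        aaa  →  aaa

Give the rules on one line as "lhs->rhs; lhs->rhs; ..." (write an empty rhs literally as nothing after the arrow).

ba->b; cc->

  | aabcc => aab
  | bcb
  | bcbbaaacc => bcbbaacc => bcbbacc => bcbbcc => bcbb
  | cccab => cab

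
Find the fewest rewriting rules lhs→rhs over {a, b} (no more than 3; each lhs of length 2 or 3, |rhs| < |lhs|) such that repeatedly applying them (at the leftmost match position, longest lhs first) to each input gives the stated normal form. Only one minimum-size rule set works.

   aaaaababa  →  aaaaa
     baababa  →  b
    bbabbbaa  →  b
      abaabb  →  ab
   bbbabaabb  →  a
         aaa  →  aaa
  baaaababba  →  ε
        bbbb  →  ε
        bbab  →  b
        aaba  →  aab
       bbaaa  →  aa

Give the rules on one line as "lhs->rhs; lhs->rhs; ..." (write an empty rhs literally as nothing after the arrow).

  | aaaaababa => aaaaabba => aaaaa
  | baababa => bababa => bbaba => ba => b
  | bbabbbaa => bbbaa => baa => ba => b
  | abaabb => ababb => abbb => ab

ba->b; bb->; bba->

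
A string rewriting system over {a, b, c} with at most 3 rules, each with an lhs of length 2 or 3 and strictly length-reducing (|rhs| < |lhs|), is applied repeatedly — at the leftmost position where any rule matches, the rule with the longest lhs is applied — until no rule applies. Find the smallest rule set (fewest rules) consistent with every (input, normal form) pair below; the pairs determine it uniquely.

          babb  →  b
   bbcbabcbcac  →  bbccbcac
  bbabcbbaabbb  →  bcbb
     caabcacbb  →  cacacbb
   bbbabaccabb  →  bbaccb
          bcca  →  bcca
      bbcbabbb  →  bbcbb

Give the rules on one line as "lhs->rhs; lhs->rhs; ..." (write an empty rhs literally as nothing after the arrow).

ab->; bab->

  | babb => b
  | bbcbabcbcac => bbccbcac
  | bbabcbbaabbb => bcbbaabbb => bcbbabb => bcbb
  | caabcacbb => cacacbb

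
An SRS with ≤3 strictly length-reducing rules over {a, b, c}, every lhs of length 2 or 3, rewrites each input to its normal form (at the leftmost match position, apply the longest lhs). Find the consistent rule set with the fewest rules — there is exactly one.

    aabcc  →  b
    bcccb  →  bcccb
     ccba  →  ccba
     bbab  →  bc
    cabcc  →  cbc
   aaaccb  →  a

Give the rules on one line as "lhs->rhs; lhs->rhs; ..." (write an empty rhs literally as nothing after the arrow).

ab->a; ac->b; bab->c

  | aabcc => aacc => abc => ac => b
  | bcccb
  | ccba
  | bbab => bc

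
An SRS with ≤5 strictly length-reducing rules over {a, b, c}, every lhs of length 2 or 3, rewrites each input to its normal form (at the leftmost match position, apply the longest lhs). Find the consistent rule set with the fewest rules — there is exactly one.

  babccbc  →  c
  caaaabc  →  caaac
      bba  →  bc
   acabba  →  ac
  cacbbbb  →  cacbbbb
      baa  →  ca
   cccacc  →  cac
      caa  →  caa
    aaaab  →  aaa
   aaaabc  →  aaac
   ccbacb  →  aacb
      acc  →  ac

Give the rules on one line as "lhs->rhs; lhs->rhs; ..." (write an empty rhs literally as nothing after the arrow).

  | babccbc => cbccbc => cbac => ccc => cc => c
  | caaaabc => caaac
  | bba => bc
  | acabba => acba => acc => ac

ab->; ba->c; cc->c; ccb->a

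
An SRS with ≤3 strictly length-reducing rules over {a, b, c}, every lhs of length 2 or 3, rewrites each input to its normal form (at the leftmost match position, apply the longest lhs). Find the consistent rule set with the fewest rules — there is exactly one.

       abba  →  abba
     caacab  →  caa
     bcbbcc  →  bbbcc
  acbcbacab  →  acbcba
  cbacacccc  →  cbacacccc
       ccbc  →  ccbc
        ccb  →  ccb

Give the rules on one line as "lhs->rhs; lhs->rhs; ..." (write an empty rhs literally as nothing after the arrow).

  | abba
  | caacab => caa
  | bcbbcc => bbbcc
  | acbcbacab => acbcba

cab->; cbb->bb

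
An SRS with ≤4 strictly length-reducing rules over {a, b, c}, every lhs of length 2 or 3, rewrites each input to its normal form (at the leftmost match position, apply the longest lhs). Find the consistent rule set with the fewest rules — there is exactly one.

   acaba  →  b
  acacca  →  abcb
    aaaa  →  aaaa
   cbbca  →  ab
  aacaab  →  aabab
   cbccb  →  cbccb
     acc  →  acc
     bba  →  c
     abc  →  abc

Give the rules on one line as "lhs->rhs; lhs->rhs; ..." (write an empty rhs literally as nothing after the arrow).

  | acaba => abba => ca => b
  | acacca => abcca => abcb
  | aaaa
  | cbbca => aca => ab

abb->c; bba->c; ca->b; cbb->a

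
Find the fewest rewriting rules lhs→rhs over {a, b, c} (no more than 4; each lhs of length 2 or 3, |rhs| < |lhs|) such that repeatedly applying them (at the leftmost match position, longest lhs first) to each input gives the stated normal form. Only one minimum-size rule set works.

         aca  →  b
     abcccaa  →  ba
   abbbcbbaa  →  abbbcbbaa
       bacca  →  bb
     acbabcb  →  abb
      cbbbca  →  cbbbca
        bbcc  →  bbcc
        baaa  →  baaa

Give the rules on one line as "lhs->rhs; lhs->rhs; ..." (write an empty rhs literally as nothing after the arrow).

  | aca => b
  | abcccaa => ccaa => ba
  | abbbcbbaa
  | bacca => baca => bb

abc->; ac->a; aca->b; cca->b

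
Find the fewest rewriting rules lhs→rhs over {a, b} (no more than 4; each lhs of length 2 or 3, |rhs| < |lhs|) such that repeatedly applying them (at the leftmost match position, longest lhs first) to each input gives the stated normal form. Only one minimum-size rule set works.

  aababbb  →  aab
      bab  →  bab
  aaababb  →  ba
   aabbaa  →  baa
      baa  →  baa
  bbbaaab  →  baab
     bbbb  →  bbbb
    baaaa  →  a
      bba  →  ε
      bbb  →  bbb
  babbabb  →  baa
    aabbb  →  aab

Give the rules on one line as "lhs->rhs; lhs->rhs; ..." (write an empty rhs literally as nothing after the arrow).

aaa->ba; aba->a; abb->a; bba->

  | aababbb => aabbb => aab
  | bab
  | aaababb => bababb => babb => ba
  | aabbaa => aaaa => baa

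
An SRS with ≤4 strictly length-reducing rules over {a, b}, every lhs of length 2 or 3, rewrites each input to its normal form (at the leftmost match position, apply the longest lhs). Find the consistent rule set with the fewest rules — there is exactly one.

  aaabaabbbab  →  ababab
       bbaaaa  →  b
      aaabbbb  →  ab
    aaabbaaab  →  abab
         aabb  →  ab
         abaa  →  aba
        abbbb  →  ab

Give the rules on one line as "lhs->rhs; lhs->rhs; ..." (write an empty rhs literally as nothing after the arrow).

  | aaabaabbbab => aabaabbbab => abaabbbab => ababbbab => ababbab => ababab
  | bbaaaa => bbaaa => bbaa => bba => bb => b
  | aaabbbb => aabbbb => abbbb => abbb => abb => ab
  | aaabbaaab => aabbaaab => abbaaab => abaaab => abaab => abab

aa->a; abb->ab; bb->b; bba->bb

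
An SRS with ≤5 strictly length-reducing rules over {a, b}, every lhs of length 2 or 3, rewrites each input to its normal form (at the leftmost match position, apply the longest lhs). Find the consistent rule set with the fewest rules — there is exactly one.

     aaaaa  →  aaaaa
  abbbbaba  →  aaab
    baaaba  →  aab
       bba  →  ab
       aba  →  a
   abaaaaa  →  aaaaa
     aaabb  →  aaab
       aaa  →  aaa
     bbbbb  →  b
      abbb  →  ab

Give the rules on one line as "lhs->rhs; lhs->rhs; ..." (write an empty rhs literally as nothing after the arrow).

  | aaaaa
  | abbbbaba => abbbaba => abbaba => aabba => aaab
  | baaaba => bbaba => abba => aab
  | bba => ab

aba->a; baa->bb; bb->b; bba->ab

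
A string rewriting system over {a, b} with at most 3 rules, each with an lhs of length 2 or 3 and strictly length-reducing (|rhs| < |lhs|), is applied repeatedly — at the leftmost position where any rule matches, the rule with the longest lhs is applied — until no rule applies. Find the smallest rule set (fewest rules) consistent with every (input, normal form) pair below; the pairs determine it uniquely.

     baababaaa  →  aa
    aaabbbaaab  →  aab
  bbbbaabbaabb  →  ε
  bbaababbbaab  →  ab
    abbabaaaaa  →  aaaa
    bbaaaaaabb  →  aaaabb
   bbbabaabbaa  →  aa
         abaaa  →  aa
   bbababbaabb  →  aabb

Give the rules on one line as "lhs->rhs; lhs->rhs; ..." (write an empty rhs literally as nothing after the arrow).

  | baababaaa => ababaaa => baaa => aa
  | aaabbbaaab => aaabbaab => aaabab => aab
  | bbbbaabbaabb => bbbabbaabb => bbbabaabb => bbbaaabb => bbaabb => babb => bab => ba => ε
  | bbaababbbaab => bababbbaab => baabbbaab => abbbaab => abbab => abba => ab

aba->; ba->; bab->ba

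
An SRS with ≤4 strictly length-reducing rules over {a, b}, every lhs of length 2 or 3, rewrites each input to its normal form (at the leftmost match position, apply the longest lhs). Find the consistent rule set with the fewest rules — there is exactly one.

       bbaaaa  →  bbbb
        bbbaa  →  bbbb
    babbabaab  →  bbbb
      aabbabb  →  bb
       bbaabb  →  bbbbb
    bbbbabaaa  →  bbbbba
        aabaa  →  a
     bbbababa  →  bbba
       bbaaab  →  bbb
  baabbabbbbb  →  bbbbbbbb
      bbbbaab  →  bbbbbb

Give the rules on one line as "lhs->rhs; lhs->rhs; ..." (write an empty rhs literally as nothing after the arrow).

aa->a; ab->; baa->bb

  | bbaaaa => bbbaa => bbbb
  | bbbaa => bbbb
  | babbabaab => bbabaab => bbaab => bbbb
  | aabbabb => abbabb => babb => bb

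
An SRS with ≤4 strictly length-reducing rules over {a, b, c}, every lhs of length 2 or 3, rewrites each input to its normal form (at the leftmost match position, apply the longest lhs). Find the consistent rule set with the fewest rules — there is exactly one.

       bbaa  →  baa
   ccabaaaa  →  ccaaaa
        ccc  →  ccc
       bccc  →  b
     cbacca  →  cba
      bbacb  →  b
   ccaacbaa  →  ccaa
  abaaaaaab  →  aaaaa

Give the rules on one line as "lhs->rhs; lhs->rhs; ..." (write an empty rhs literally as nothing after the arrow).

  | bbaa => baa
  | ccabaaaa => ccaaaa
  | ccc
  | bccc => bcc => bc => b

ab->; ac->; bb->b; bc->b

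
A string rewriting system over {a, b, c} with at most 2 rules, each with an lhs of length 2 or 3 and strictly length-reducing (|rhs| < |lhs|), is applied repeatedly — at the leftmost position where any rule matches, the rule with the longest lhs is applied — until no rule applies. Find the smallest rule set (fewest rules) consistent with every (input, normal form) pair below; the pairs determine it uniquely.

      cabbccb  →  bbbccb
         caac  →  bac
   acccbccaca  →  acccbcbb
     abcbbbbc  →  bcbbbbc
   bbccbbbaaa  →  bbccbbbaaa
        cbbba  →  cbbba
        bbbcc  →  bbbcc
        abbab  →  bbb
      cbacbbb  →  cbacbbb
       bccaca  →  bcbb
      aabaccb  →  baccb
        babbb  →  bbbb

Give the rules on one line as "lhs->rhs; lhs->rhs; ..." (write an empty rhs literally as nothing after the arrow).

ab->b; ca->b

  | cabbccb => bbbccb
  | caac => bac
  | acccbccaca => acccbcbca => acccbcbb
  | abcbbbbc => bcbbbbc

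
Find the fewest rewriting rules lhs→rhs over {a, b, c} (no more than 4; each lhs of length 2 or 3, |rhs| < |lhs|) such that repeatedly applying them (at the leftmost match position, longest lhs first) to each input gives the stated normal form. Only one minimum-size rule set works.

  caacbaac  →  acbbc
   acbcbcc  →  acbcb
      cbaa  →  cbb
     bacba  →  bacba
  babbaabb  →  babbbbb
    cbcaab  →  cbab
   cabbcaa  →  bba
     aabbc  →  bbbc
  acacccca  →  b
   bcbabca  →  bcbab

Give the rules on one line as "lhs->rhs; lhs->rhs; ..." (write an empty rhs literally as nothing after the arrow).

aa->b; ca->; cc->

  | caacbaac => acbaac => acbbc
  | acbcbcc => acbcb
  | cbaa => cbb
  | bacba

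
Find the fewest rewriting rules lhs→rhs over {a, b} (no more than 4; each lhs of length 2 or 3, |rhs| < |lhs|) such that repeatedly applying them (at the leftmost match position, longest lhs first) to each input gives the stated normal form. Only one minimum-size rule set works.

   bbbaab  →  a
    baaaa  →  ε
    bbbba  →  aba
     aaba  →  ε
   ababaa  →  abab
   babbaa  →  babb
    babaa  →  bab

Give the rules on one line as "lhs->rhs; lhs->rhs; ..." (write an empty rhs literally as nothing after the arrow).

  | bbbaab => aaab => bbb => a
  | baaaa => bbba => aa => ε
  | bbbba => aba
  | aaba => aa => ε

aa->; aaa->bb; aab->a; bbb->a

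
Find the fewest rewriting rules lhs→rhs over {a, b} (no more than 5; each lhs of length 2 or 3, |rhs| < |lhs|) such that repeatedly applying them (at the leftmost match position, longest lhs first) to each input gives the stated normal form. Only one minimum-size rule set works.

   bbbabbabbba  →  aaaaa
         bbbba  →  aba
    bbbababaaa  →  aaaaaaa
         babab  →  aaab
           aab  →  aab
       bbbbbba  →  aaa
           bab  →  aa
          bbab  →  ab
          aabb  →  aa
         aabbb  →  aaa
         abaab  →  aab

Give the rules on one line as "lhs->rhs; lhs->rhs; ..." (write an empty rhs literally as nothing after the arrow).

  | bbbabbabbba => aabbabbba => aaabbba => aaaaa
  | bbbba => aba
  | bbbababaaa => aababaaa => aaaaaaa
  | babab => aaab

baa->a; bab->aa; bb->; bbb->a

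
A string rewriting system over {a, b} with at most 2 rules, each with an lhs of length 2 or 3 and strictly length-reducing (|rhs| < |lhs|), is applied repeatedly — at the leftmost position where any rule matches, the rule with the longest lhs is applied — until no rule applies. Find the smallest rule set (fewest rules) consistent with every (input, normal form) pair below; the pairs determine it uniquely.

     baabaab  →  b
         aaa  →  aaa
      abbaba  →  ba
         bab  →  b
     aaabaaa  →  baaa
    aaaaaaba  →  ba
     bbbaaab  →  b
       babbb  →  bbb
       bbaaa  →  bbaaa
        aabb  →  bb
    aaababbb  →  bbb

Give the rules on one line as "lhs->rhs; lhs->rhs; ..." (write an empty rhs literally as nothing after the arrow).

  | baabaab => babaab => abaab => baab => bab => ab => b
  | aaa
  | abbaba => bbaba => baba => aba => ba
  | bab => ab => b

ab->b; bab->ab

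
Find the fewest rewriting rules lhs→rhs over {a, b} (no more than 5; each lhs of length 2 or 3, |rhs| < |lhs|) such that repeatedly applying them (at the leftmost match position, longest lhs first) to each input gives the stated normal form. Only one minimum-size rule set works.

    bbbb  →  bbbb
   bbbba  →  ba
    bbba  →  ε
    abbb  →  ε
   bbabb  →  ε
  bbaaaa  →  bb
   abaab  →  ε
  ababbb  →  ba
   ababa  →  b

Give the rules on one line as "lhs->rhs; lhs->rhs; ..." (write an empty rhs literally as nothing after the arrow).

  | bbbb
  | bbbba => bbab => abb => ba
  | bbba => bab => ε
  | abbb => bab => ε

aa->b; abb->ba; bab->; bba->ab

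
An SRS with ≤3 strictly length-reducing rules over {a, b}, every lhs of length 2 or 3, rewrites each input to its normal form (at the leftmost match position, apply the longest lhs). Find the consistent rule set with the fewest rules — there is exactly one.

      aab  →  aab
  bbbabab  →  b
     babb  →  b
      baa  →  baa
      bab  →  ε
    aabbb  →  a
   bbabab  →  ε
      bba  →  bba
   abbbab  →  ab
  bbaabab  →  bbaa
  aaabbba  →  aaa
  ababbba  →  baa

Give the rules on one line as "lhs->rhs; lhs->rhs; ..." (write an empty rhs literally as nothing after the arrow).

  | aab
  | bbbabab => bbab => b
  | babb => b
  | baa

abb->ba; bab->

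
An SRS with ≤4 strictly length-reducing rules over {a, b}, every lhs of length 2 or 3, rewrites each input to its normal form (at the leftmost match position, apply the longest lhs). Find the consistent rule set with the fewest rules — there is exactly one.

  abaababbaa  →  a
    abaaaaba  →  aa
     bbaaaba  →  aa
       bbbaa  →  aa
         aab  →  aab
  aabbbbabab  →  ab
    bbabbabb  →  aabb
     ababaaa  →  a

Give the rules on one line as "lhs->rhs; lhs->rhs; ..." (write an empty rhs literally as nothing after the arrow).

aaa->a; ba->; bba->aa

  | abaababbaa => aababbaa => aabbaa => aaaaa => aaa => a
  | abaaaaba => aaaaba => aaba => aa
  | bbaaaba => aaaaba => aaba => aa
  | bbbaa => baaa => aa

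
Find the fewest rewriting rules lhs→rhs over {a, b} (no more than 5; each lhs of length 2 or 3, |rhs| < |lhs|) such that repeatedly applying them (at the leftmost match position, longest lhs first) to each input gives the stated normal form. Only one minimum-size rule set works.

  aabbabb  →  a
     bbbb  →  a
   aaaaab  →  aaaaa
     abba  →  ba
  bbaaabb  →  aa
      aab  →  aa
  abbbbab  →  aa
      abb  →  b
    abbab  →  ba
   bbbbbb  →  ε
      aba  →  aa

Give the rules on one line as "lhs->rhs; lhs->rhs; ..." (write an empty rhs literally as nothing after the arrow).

ab->a; abb->b; bb->; bbb->a

  | aabbabb => ababb => aabb => ab => a
  | bbbb => ab => a
  | aaaaab => aaaaa
  | abba => ba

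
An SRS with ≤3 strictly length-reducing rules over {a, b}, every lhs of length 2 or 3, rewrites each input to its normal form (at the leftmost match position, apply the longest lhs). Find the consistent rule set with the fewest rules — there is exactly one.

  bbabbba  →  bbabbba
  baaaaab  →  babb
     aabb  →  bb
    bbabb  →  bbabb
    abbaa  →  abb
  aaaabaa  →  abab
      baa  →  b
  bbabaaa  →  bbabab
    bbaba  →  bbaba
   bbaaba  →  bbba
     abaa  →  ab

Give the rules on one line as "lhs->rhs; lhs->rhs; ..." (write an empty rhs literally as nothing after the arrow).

aa->; aaa->ab

  | bbabbba
  | baaaaab => babaab => babb
  | aabb => bb
  | bbabb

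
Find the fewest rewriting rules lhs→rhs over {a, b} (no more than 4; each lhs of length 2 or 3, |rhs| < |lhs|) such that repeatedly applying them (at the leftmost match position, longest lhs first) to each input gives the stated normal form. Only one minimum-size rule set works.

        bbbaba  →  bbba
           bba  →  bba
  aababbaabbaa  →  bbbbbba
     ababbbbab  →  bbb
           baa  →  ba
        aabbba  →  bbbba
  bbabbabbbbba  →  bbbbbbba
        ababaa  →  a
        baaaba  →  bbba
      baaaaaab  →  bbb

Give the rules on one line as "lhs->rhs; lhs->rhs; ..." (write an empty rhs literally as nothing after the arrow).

  | bbbaba => bbba
  | bba
  | aababbaabbaa => bbabbaabbaa => bbbaabbaa => bbbbbbaa => bbbbbba
  | ababbbbab => abbbbab => bbbab => bbb

aa->a; aab->bb; ab->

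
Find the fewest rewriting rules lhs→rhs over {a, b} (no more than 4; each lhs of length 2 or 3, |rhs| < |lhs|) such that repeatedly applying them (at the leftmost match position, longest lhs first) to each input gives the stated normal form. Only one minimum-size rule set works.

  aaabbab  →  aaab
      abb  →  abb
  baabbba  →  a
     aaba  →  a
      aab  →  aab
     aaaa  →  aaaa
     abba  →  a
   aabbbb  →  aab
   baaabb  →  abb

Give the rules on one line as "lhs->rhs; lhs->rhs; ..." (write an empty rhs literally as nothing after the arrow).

  | aaabbab => aaab
  | abb
  | baabbba => bbba => a
  | aaba => a

aba->; baa->; bba->; bbb->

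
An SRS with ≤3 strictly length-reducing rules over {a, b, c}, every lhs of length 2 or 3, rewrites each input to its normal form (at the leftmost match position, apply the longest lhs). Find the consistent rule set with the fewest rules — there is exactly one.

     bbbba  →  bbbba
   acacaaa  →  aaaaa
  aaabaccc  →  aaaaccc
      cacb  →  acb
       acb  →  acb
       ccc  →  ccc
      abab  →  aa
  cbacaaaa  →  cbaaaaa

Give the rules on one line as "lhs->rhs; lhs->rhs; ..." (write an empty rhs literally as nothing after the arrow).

ab->a; ca->a

  | bbbba
  | acacaaa => aacaaa => aaaaa
  | aaabaccc => aaaaccc
  | cacb => acb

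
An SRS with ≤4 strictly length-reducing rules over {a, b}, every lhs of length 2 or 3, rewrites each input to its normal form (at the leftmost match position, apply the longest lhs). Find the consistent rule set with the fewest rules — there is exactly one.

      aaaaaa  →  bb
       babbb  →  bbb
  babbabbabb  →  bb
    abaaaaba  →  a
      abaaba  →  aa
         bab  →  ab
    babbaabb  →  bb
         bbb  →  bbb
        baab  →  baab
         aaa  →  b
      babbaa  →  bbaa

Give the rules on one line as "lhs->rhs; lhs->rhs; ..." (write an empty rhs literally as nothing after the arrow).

aaa->b; aba->a; abb->bb; bab->ab

  | aaaaaa => baaa => bb
  | babbb => abbb => bbb
  | babbabbabb => abbabbabb => bbabbabb => babbabb => abbabb => bbabb => babb => abb => bb
  | abaaaaba => aaaaba => baba => aba => a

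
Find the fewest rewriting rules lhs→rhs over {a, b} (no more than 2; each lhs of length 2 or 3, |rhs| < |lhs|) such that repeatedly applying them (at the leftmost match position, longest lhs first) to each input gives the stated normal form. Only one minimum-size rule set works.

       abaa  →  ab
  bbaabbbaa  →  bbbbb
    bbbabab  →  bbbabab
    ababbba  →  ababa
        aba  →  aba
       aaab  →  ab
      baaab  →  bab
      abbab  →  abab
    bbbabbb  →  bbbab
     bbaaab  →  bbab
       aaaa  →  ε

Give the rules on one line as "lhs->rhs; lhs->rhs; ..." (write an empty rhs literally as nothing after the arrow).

  | abaa => ab
  | bbaabbbaa => bbbbbaa => bbbbb
  | bbbabab
  | ababbba => ababba => ababa

aa->; abb->ab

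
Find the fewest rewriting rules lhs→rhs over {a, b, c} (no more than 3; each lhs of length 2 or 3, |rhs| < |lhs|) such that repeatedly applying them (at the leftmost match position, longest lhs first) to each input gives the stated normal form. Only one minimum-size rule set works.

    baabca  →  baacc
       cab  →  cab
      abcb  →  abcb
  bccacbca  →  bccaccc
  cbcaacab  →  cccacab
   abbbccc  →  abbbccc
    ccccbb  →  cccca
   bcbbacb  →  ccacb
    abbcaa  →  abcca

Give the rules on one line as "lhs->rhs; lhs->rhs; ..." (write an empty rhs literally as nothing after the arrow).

bca->cc; cbb->ca

  | baabca => baacc
  | cab
  | abcb
  | bccacbca => bccaccc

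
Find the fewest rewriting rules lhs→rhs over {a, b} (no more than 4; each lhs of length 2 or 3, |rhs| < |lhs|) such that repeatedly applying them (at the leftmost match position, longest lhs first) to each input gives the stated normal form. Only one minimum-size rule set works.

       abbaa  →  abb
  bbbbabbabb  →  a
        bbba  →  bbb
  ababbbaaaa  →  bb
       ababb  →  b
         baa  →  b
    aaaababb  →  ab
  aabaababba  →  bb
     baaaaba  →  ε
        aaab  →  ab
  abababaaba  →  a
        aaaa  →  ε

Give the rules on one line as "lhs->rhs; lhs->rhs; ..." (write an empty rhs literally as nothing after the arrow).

  | abbaa => abba => abb
  | bbbbabbabb => bbbababb => bbaabb => bbabb => bab => a
  | bbba => bbb
  | ababbbaaaa => aabbaaaa => bbaaaa => bbaaa => bbaa => bba => bb

aa->; ba->b; bab->a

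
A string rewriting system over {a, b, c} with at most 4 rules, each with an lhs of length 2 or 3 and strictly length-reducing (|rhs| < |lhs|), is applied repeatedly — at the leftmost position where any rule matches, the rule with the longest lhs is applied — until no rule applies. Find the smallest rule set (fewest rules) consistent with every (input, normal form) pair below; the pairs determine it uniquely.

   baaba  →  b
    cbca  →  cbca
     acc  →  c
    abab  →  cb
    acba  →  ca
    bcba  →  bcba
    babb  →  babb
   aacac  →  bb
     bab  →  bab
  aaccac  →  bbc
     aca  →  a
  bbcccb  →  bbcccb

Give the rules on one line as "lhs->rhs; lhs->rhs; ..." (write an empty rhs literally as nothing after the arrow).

aac->bb; aba->c; ac->; acb->c

  | baaba => bac => b
  | cbca
  | acc => c
  | abab => cb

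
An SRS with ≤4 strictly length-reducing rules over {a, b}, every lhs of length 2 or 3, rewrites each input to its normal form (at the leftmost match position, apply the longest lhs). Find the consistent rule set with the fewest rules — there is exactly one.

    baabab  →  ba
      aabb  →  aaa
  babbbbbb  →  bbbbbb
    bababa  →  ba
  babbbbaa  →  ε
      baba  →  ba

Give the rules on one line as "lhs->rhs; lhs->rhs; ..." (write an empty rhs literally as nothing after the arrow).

ab->; abb->aa; bab->b; bba->

  | baabab => baab => ba
  | aabb => aaa
  | babbbbbb => bbbbbb
  | bababa => baba => ba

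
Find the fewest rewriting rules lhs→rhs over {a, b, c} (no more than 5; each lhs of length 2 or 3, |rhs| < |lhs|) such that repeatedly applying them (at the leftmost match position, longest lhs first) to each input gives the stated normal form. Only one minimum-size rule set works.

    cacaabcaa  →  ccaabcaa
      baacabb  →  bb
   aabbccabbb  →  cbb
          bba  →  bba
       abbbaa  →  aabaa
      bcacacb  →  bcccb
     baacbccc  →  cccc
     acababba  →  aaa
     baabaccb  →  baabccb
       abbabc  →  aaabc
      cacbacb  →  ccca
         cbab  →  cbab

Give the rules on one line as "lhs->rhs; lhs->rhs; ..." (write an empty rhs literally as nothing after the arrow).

abb->aa; ac->c; bcb->ca; cab->

  | cacaabcaa => ccaabcaa
  | baacabb => bacabb => bcabb => bb
  | aabbccabbb => aaaccabbb => aaccabbb => accabbb => ccabbb => cbb
  | bba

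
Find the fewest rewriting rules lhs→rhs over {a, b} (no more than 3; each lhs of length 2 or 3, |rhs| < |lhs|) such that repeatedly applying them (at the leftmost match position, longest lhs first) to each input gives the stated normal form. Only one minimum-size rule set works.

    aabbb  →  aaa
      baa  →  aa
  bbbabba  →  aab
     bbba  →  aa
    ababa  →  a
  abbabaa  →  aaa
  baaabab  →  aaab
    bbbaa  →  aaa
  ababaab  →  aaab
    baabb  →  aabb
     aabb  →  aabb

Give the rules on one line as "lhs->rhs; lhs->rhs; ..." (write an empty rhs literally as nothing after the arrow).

  | aabbb => aaa
  | baa => aa
  | bbbabba => aabba => aab
  | bbba => aa

ba->; baa->aa; bbb->a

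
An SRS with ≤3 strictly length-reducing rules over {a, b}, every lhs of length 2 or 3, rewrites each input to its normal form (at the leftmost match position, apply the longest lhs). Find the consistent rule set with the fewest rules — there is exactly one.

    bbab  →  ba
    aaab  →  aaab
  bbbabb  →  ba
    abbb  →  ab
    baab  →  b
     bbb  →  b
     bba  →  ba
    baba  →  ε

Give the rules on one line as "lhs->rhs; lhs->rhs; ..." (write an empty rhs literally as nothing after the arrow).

  | bbab => bab => ba
  | aaab
  | bbbabb => bbabb => babb => bab => ba
  | abbb => abb => ab

baa->; bab->ba; bb->b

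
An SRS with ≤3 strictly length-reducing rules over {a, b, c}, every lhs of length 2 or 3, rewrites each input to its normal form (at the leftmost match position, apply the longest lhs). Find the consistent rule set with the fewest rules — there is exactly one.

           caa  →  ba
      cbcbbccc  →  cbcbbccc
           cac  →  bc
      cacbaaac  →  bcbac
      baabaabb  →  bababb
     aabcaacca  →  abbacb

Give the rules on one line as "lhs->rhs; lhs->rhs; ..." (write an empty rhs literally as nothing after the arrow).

  | caa => ba
  | cbcbbccc
  | cac => bc
  | cacbaaac => bcbaaac => bcbaac => bcbac

aa->a; ca->b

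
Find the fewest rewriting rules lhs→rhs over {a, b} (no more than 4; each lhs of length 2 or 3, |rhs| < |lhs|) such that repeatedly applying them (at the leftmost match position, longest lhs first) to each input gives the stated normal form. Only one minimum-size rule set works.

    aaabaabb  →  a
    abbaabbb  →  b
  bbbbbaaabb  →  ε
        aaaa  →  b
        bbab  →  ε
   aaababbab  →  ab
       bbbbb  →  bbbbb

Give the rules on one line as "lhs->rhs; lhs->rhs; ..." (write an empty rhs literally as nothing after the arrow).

  | aaabaabb => bbbaabb => bbabb => bab => a
  | abbaabbb => ababbb => aabb => b
  | bbbbbaaabb => bbbbaabb => bbbabb => bbab => ba => ε
  | aaaa => bba => b

aaa->bb; aab->; ba->; bab->a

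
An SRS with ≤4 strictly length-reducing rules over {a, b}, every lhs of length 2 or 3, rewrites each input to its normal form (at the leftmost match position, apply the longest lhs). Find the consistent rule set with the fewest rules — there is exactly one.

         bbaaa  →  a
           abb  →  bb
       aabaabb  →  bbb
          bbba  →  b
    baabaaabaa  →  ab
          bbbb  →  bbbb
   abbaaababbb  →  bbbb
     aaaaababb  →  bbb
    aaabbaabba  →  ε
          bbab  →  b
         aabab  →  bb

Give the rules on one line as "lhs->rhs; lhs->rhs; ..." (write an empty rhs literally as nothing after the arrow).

  | bbaaa => aa => a
  | abb => bb
  | aabaabb => abaabb => ababb => abbb => bbb
  | bbba => b

aa->a; abb->bb; ba->b; bba->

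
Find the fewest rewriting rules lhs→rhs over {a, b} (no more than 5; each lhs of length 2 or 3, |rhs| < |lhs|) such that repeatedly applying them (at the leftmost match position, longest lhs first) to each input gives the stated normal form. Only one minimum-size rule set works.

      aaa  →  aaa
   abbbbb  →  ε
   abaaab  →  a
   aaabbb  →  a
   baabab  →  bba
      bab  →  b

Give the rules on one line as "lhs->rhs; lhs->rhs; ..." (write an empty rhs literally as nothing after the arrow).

  | aaa
  | abbbbb => abbb => ab => ε
  | abaaab => aaab => aba => a
  | aaabbb => ababb => abb => a

aab->ba; ab->; abb->a; bbb->bb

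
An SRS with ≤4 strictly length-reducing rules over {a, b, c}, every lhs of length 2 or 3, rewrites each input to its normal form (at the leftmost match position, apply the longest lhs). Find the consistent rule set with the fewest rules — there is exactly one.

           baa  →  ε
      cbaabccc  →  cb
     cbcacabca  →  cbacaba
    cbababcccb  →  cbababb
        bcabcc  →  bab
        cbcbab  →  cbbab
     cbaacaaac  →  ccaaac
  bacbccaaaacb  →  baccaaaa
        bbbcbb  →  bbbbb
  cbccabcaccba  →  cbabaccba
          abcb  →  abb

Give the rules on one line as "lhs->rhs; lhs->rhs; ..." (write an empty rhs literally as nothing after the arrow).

  | baa => ε
  | cbaabccc => cbccc => cbcc => cbc => cb
  | cbcacabca => cbacabca => cbacaba
  | cbababcccb => cbababccb => cbababcb => cbababb

acb->a; baa->; bc->b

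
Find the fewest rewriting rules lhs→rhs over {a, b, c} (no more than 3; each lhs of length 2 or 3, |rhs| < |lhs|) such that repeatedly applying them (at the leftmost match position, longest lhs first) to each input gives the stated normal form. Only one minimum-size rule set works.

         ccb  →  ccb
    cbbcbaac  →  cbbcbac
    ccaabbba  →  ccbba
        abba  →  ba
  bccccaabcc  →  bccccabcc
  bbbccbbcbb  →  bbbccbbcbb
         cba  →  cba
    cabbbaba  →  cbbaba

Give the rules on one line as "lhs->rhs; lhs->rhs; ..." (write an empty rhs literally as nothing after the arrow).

  | ccb
  | cbbcbaac => cbbcbac
  | ccaabbba => ccabbba => ccbba
  | abba => ba

aa->a; abb->b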